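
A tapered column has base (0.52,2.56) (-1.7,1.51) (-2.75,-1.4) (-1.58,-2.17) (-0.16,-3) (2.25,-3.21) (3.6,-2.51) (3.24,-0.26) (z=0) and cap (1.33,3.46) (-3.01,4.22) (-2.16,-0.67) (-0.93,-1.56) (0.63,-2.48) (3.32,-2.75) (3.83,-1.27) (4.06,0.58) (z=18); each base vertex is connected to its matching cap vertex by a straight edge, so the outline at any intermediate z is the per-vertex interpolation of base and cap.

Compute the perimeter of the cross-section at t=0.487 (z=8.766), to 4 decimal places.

Cross-section at t=0.487: each vertex is (1-t)·p0[i] + t·p1[i].
  v1: (1-0.487)·(0.52,2.56) + 0.487·(1.33,3.46) = (0.9145,2.9983)
  v2: (1-0.487)·(-1.7,1.51) + 0.487·(-3.01,4.22) = (-2.3380,2.8298)
  v3: (1-0.487)·(-2.75,-1.4) + 0.487·(-2.16,-0.67) = (-2.4627,-1.0445)
  v4: (1-0.487)·(-1.58,-2.17) + 0.487·(-0.93,-1.56) = (-1.2635,-1.8729)
  v5: (1-0.487)·(-0.16,-3) + 0.487·(0.63,-2.48) = (0.2247,-2.7468)
  v6: (1-0.487)·(2.25,-3.21) + 0.487·(3.32,-2.75) = (2.7711,-2.9860)
  v7: (1-0.487)·(3.6,-2.51) + 0.487·(3.83,-1.27) = (3.7120,-1.9061)
  v8: (1-0.487)·(3.24,-0.26) + 0.487·(4.06,0.58) = (3.6393,0.1491)
Perimeter = Σ |v_{i+1} − v_i|:
  edge 1→2: √(-3.2524² + -0.1685²) = 3.2568 (running 3.2568)
  edge 2→3: √(-0.1247² + -3.8743²) = 3.8763 (running 7.1331)
  edge 3→4: √(1.1992² + -0.8284²) = 1.4575 (running 8.5906)
  edge 4→5: √(1.4882² + -0.8738²) = 1.7258 (running 10.3164)
  edge 5→6: √(2.5464² + -0.2392²) = 2.5576 (running 12.8740)
  edge 6→7: √(0.9409² + 1.0799²) = 1.4323 (running 14.3062)
  edge 7→8: √(-0.0727² + 2.0552²) = 2.0565 (running 16.3627)
  edge 8→1: √(-2.7249² + 2.8492²) = 3.9425 (running 20.3052)
Perimeter = 20.3052

Perimeter at t=0.487: 20.3052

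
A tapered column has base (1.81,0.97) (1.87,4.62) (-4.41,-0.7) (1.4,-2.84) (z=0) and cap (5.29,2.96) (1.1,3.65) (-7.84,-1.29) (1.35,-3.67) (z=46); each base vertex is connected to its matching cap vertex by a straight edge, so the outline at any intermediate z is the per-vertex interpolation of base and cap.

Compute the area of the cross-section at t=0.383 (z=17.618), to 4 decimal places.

Area at t=0.383: 32.5763

Cross-section at t=0.383: each vertex is (1-t)·p0[i] + t·p1[i].
  v1: (1-0.383)·(1.81,0.97) + 0.383·(5.29,2.96) = (3.1428,1.7322)
  v2: (1-0.383)·(1.87,4.62) + 0.383·(1.1,3.65) = (1.5751,4.2485)
  v3: (1-0.383)·(-4.41,-0.7) + 0.383·(-7.84,-1.29) = (-5.7237,-0.9260)
  v4: (1-0.383)·(1.4,-2.84) + 0.383·(1.35,-3.67) = (1.3808,-3.1579)
Shoelace sum Σ(x_i·y_{i+1} − x_{i+1}·y_i):
  i=1: 3.1428·4.2485 − 1.5751·1.7322 = +10.6240 (running +10.6240)
  i=2: 1.5751·-0.9260 − -5.7237·4.2485 = +22.8586 (running +33.4826)
  i=3: -5.7237·-3.1579 − 1.3808·-0.9260 = +19.3534 (running +52.8360)
  i=4: 1.3808·1.7322 − 3.1428·-3.1579 = +12.3166 (running +65.1526)
Area = |Σ|/2 = |65.1526|/2 = 32.5763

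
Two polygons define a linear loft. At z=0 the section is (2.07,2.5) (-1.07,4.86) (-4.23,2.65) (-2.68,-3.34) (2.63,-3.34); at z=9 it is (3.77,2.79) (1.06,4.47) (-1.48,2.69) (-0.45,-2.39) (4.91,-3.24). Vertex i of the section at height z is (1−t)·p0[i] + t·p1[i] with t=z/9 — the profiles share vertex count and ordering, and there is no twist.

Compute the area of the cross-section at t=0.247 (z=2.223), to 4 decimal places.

Area at t=0.247: 39.4293

Cross-section at t=0.247: each vertex is (1-t)·p0[i] + t·p1[i].
  v1: (1-0.247)·(2.07,2.5) + 0.247·(3.77,2.79) = (2.4899,2.5716)
  v2: (1-0.247)·(-1.07,4.86) + 0.247·(1.06,4.47) = (-0.5439,4.7637)
  v3: (1-0.247)·(-4.23,2.65) + 0.247·(-1.48,2.69) = (-3.5508,2.6599)
  v4: (1-0.247)·(-2.68,-3.34) + 0.247·(-0.45,-2.39) = (-2.1292,-3.1053)
  v5: (1-0.247)·(2.63,-3.34) + 0.247·(4.91,-3.24) = (3.1932,-3.3153)
Shoelace sum Σ(x_i·y_{i+1} − x_{i+1}·y_i):
  i=1: 2.4899·4.7637 − -0.5439·2.5716 = +13.2597 (running +13.2597)
  i=2: -0.5439·2.6599 − -3.5508·4.7637 = +15.4679 (running +28.7277)
  i=3: -3.5508·-3.1053 − -2.1292·2.6599 = +16.6897 (running +45.4174)
  i=4: -2.1292·-3.3153 − 3.1932·-3.1053 = +16.9748 (running +62.3922)
  i=5: 3.1932·2.5716 − 2.4899·-3.3153 = +16.4664 (running +78.8586)
Area = |Σ|/2 = |78.8586|/2 = 39.4293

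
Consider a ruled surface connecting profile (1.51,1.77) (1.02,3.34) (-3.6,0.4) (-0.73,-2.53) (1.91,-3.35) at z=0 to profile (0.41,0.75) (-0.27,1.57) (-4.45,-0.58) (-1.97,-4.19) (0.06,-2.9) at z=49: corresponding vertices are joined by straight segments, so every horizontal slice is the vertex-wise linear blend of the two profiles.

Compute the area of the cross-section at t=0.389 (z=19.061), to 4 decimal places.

Cross-section at t=0.389: each vertex is (1-t)·p0[i] + t·p1[i].
  v1: (1-0.389)·(1.51,1.77) + 0.389·(0.41,0.75) = (1.0821,1.3732)
  v2: (1-0.389)·(1.02,3.34) + 0.389·(-0.27,1.57) = (0.5182,2.6515)
  v3: (1-0.389)·(-3.6,0.4) + 0.389·(-4.45,-0.58) = (-3.9307,0.0188)
  v4: (1-0.389)·(-0.73,-2.53) + 0.389·(-1.97,-4.19) = (-1.2124,-3.1757)
  v5: (1-0.389)·(1.91,-3.35) + 0.389·(0.06,-2.9) = (1.1903,-3.1749)
Shoelace sum Σ(x_i·y_{i+1} − x_{i+1}·y_i):
  i=1: 1.0821·2.6515 − 0.5182·1.3732 = +2.1576 (running +2.1576)
  i=2: 0.5182·0.0188 − -3.9307·2.6515 = +10.4317 (running +12.5893)
  i=3: -3.9307·-3.1757 − -1.2124·0.0188 = +12.5055 (running +25.0948)
  i=4: -1.2124·-3.1749 − 1.1903·-3.1757 = +7.6294 (running +32.7242)
  i=5: 1.1903·1.3732 − 1.0821·-3.1749 = +5.0702 (running +37.7944)
Area = |Σ|/2 = |37.7944|/2 = 18.8972

Area at t=0.389: 18.8972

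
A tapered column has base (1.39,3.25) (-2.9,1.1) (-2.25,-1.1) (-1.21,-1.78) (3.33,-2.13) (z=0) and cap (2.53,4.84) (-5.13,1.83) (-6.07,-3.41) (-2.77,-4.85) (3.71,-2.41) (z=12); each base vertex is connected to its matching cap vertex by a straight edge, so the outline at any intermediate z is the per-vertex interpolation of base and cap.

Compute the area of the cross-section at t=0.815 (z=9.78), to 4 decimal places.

Cross-section at t=0.815: each vertex is (1-t)·p0[i] + t·p1[i].
  v1: (1-0.815)·(1.39,3.25) + 0.815·(2.53,4.84) = (2.3191,4.5458)
  v2: (1-0.815)·(-2.9,1.1) + 0.815·(-5.13,1.83) = (-4.7174,1.6949)
  v3: (1-0.815)·(-2.25,-1.1) + 0.815·(-6.07,-3.41) = (-5.3633,-2.9827)
  v4: (1-0.815)·(-1.21,-1.78) + 0.815·(-2.77,-4.85) = (-2.4814,-4.2820)
  v5: (1-0.815)·(3.33,-2.13) + 0.815·(3.71,-2.41) = (3.6397,-2.3582)
Shoelace sum Σ(x_i·y_{i+1} − x_{i+1}·y_i):
  i=1: 2.3191·1.6949 − -4.7174·4.5458 = +25.3756 (running +25.3756)
  i=2: -4.7174·-2.9827 − -5.3633·1.6949 = +23.1610 (running +48.5366)
  i=3: -5.3633·-4.2820 − -2.4814·-2.9827 = +15.5648 (running +64.1014)
  i=4: -2.4814·-2.3582 − 3.6397·-4.2820 = +21.4370 (running +85.5384)
  i=5: 3.6397·4.5458 − 2.3191·-2.3582 = +22.0144 (running +107.5528)
Area = |Σ|/2 = |107.5528|/2 = 53.7764

Area at t=0.815: 53.7764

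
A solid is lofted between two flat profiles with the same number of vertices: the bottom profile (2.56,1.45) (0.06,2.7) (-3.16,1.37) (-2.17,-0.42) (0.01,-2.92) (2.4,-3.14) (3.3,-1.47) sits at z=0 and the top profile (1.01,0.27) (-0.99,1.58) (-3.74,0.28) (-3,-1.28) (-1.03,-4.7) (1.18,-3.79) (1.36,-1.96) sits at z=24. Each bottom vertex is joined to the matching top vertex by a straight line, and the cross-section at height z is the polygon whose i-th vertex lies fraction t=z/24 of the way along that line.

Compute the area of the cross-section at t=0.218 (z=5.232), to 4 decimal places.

Area at t=0.218: 23.3126

Cross-section at t=0.218: each vertex is (1-t)·p0[i] + t·p1[i].
  v1: (1-0.218)·(2.56,1.45) + 0.218·(1.01,0.27) = (2.2221,1.1928)
  v2: (1-0.218)·(0.06,2.7) + 0.218·(-0.99,1.58) = (-0.1689,2.4558)
  v3: (1-0.218)·(-3.16,1.37) + 0.218·(-3.74,0.28) = (-3.2864,1.1324)
  v4: (1-0.218)·(-2.17,-0.42) + 0.218·(-3,-1.28) = (-2.3509,-0.6075)
  v5: (1-0.218)·(0.01,-2.92) + 0.218·(-1.03,-4.7) = (-0.2167,-3.3080)
  v6: (1-0.218)·(2.4,-3.14) + 0.218·(1.18,-3.79) = (2.1340,-3.2817)
  v7: (1-0.218)·(3.3,-1.47) + 0.218·(1.36,-1.96) = (2.8771,-1.5768)
Shoelace sum Σ(x_i·y_{i+1} − x_{i+1}·y_i):
  i=1: 2.2221·2.4558 − -0.1689·1.1928 = +5.6586 (running +5.6586)
  i=2: -0.1689·1.1324 − -3.2864·2.4558 = +7.8797 (running +13.5383)
  i=3: -3.2864·-0.6075 − -2.3509·1.1324 = +4.6586 (running +18.1969)
  i=4: -2.3509·-3.3080 − -0.2167·-0.6075 = +7.6454 (running +25.8422)
  i=5: -0.2167·-3.2817 − 2.1340·-3.3080 = +7.7707 (running +33.6129)
  i=6: 2.1340·-1.5768 − 2.8771·-3.2817 = +6.0767 (running +39.6897)
  i=7: 2.8771·1.1928 − 2.2221·-1.5768 = +6.9355 (running +46.6252)
Area = |Σ|/2 = |46.6252|/2 = 23.3126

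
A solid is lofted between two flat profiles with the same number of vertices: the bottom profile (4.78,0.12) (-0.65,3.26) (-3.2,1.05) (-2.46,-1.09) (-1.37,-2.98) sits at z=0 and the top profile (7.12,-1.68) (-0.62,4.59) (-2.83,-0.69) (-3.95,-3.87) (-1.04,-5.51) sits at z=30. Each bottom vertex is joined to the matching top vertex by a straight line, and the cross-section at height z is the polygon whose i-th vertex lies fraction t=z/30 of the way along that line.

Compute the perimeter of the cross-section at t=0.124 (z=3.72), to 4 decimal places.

Perimeter at t=0.124: 22.0766

Cross-section at t=0.124: each vertex is (1-t)·p0[i] + t·p1[i].
  v1: (1-0.124)·(4.78,0.12) + 0.124·(7.12,-1.68) = (5.0702,-0.1032)
  v2: (1-0.124)·(-0.65,3.26) + 0.124·(-0.62,4.59) = (-0.6463,3.4249)
  v3: (1-0.124)·(-3.2,1.05) + 0.124·(-2.83,-0.69) = (-3.1541,0.8342)
  v4: (1-0.124)·(-2.46,-1.09) + 0.124·(-3.95,-3.87) = (-2.6448,-1.4347)
  v5: (1-0.124)·(-1.37,-2.98) + 0.124·(-1.04,-5.51) = (-1.3291,-3.2937)
Perimeter = Σ |v_{i+1} − v_i|:
  edge 1→2: √(-5.7164² + 3.5281²) = 6.7175 (running 6.7175)
  edge 2→3: √(-2.5078² + -2.5907²) = 3.6057 (running 10.3232)
  edge 3→4: √(0.5094² + -2.2690²) = 2.3254 (running 12.6486)
  edge 4→5: √(1.3157² + -1.8590²) = 2.2775 (running 14.9261)
  edge 5→1: √(6.3992² + 3.1905²) = 7.1505 (running 22.0766)
Perimeter = 22.0766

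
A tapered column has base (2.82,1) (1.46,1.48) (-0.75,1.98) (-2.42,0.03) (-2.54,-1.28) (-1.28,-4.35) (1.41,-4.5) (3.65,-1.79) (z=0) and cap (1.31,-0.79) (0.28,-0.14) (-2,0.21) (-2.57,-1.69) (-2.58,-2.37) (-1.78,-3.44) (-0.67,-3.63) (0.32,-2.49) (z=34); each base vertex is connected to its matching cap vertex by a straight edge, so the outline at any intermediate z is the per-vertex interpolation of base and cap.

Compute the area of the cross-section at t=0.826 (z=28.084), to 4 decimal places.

Cross-section at t=0.826: each vertex is (1-t)·p0[i] + t·p1[i].
  v1: (1-0.826)·(2.82,1) + 0.826·(1.31,-0.79) = (1.5727,-0.4785)
  v2: (1-0.826)·(1.46,1.48) + 0.826·(0.28,-0.14) = (0.4853,0.1419)
  v3: (1-0.826)·(-0.75,1.98) + 0.826·(-2,0.21) = (-1.7825,0.5180)
  v4: (1-0.826)·(-2.42,0.03) + 0.826·(-2.57,-1.69) = (-2.5439,-1.3907)
  v5: (1-0.826)·(-2.54,-1.28) + 0.826·(-2.58,-2.37) = (-2.5730,-2.1803)
  v6: (1-0.826)·(-1.28,-4.35) + 0.826·(-1.78,-3.44) = (-1.6930,-3.5983)
  v7: (1-0.826)·(1.41,-4.5) + 0.826·(-0.67,-3.63) = (-0.3081,-3.7814)
  v8: (1-0.826)·(3.65,-1.79) + 0.826·(0.32,-2.49) = (0.8994,-2.3682)
Shoelace sum Σ(x_i·y_{i+1} − x_{i+1}·y_i):
  i=1: 1.5727·0.1419 − 0.4853·-0.4785 = +0.4554 (running +0.4554)
  i=2: 0.4853·0.5180 − -1.7825·0.1419 = +0.5043 (running +0.9597)
  i=3: -1.7825·-1.3907 − -2.5439·0.5180 = +3.7966 (running +4.7563)
  i=4: -2.5439·-2.1803 − -2.5730·-1.3907 = +1.9682 (running +6.7245)
  i=5: -2.5730·-3.5983 − -1.6930·-2.1803 = +5.5674 (running +12.2919)
  i=6: -1.6930·-3.7814 − -0.3081·-3.5983 = +5.2933 (running +17.5852)
  i=7: -0.3081·-2.3682 − 0.8994·-3.7814 = +4.1306 (running +21.7158)
  i=8: 0.8994·-0.4785 − 1.5727·-2.3682 = +3.2942 (running +25.0100)
Area = |Σ|/2 = |25.0100|/2 = 12.5050

Area at t=0.826: 12.5050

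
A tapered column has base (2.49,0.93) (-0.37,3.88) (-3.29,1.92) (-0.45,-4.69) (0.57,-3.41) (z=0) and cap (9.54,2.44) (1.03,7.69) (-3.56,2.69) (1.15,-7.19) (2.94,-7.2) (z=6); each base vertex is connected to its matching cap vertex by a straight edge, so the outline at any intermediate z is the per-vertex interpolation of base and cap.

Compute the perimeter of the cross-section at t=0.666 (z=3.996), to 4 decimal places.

Perimeter at t=0.666: 34.2900

Cross-section at t=0.666: each vertex is (1-t)·p0[i] + t·p1[i].
  v1: (1-0.666)·(2.49,0.93) + 0.666·(9.54,2.44) = (7.1853,1.9357)
  v2: (1-0.666)·(-0.37,3.88) + 0.666·(1.03,7.69) = (0.5624,6.4175)
  v3: (1-0.666)·(-3.29,1.92) + 0.666·(-3.56,2.69) = (-3.4698,2.4328)
  v4: (1-0.666)·(-0.45,-4.69) + 0.666·(1.15,-7.19) = (0.6156,-6.3550)
  v5: (1-0.666)·(0.57,-3.41) + 0.666·(2.94,-7.2) = (2.1484,-5.9341)
Perimeter = Σ |v_{i+1} − v_i|:
  edge 1→2: √(-6.6229² + 4.4818²) = 7.9968 (running 7.9968)
  edge 2→3: √(-4.0322² + -3.9846²) = 5.6689 (running 13.6657)
  edge 3→4: √(4.0854² + -8.7878²) = 9.6910 (running 23.3568)
  edge 4→5: √(1.5328² + 0.4209²) = 1.5895 (running 24.9463)
  edge 5→1: √(5.0369² + 7.8698²) = 9.3437 (running 34.2900)
Perimeter = 34.2900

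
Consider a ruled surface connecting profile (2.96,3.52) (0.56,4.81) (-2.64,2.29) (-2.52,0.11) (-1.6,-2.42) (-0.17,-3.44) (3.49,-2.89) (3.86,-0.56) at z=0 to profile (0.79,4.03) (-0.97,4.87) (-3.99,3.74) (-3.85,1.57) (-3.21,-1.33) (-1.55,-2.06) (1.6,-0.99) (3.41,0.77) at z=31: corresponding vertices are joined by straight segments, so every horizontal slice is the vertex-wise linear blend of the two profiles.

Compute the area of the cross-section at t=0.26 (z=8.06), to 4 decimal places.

Area at t=0.26: 38.6159

Cross-section at t=0.26: each vertex is (1-t)·p0[i] + t·p1[i].
  v1: (1-0.26)·(2.96,3.52) + 0.26·(0.79,4.03) = (2.3958,3.6526)
  v2: (1-0.26)·(0.56,4.81) + 0.26·(-0.97,4.87) = (0.1622,4.8256)
  v3: (1-0.26)·(-2.64,2.29) + 0.26·(-3.99,3.74) = (-2.9910,2.6670)
  v4: (1-0.26)·(-2.52,0.11) + 0.26·(-3.85,1.57) = (-2.8658,0.4896)
  v5: (1-0.26)·(-1.6,-2.42) + 0.26·(-3.21,-1.33) = (-2.0186,-2.1366)
  v6: (1-0.26)·(-0.17,-3.44) + 0.26·(-1.55,-2.06) = (-0.5288,-3.0812)
  v7: (1-0.26)·(3.49,-2.89) + 0.26·(1.6,-0.99) = (2.9986,-2.3960)
  v8: (1-0.26)·(3.86,-0.56) + 0.26·(3.41,0.77) = (3.7430,-0.2142)
Shoelace sum Σ(x_i·y_{i+1} − x_{i+1}·y_i):
  i=1: 2.3958·4.8256 − 0.1622·3.6526 = +10.9687 (running +10.9687)
  i=2: 0.1622·2.6670 − -2.9910·4.8256 = +14.8660 (running +25.8347)
  i=3: -2.9910·0.4896 − -2.8658·2.6670 = +6.1787 (running +32.0134)
  i=4: -2.8658·-2.1366 − -2.0186·0.4896 = +7.1114 (running +39.1247)
  i=5: -2.0186·-3.0812 − -0.5288·-2.1366 = +5.0899 (running +44.2146)
  i=6: -0.5288·-2.3960 − 2.9986·-3.0812 = +10.5063 (running +54.7209)
  i=7: 2.9986·-0.2142 − 3.7430·-2.3960 = +8.3259 (running +63.0468)
  i=8: 3.7430·3.6526 − 2.3958·-0.2142 = +14.1849 (running +77.2317)
Area = |Σ|/2 = |77.2317|/2 = 38.6159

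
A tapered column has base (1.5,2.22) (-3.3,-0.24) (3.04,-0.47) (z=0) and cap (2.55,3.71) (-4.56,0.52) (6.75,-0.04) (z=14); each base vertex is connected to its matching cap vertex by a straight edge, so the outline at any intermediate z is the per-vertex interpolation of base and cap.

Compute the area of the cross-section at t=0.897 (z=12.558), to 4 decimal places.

Cross-section at t=0.897: each vertex is (1-t)·p0[i] + t·p1[i].
  v1: (1-0.897)·(1.5,2.22) + 0.897·(2.55,3.71) = (2.4419,3.5565)
  v2: (1-0.897)·(-3.3,-0.24) + 0.897·(-4.56,0.52) = (-4.4302,0.4417)
  v3: (1-0.897)·(3.04,-0.47) + 0.897·(6.75,-0.04) = (6.3679,-0.0843)
Shoelace sum Σ(x_i·y_{i+1} − x_{i+1}·y_i):
  i=1: 2.4419·0.4417 − -4.4302·3.5565 = +16.8348 (running +16.8348)
  i=2: -4.4302·-0.0843 − 6.3679·0.4417 = -2.4394 (running +14.3954)
  i=3: 6.3679·3.5565 − 2.4419·-0.0843 = +22.8533 (running +37.2488)
Area = |Σ|/2 = |37.2488|/2 = 18.6244

Area at t=0.897: 18.6244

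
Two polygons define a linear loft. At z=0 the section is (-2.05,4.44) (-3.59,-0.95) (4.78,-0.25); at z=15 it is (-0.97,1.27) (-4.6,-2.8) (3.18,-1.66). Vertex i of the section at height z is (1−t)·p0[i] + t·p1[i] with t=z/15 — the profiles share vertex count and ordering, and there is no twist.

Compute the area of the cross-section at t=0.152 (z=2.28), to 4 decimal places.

Cross-section at t=0.152: each vertex is (1-t)·p0[i] + t·p1[i].
  v1: (1-0.152)·(-2.05,4.44) + 0.152·(-0.97,1.27) = (-1.8858,3.9582)
  v2: (1-0.152)·(-3.59,-0.95) + 0.152·(-4.6,-2.8) = (-3.7435,-1.2312)
  v3: (1-0.152)·(4.78,-0.25) + 0.152·(3.18,-1.66) = (4.5368,-0.4643)
Shoelace sum Σ(x_i·y_{i+1} − x_{i+1}·y_i):
  i=1: -1.8858·-1.2312 − -3.7435·3.9582 = +17.1393 (running +17.1393)
  i=2: -3.7435·-0.4643 − 4.5368·-1.2312 = +7.3239 (running +24.4632)
  i=3: 4.5368·3.9582 − -1.8858·-0.4643 = +17.0817 (running +41.5449)
Area = |Σ|/2 = |41.5449|/2 = 20.7725

Area at t=0.152: 20.7725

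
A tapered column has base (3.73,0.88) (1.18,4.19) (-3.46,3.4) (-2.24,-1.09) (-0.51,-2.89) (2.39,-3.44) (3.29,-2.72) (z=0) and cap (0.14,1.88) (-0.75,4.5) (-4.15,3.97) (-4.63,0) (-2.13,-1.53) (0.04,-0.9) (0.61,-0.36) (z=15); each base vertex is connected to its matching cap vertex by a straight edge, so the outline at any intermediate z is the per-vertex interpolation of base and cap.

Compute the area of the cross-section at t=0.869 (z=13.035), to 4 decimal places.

Area at t=0.869: 25.1265

Cross-section at t=0.869: each vertex is (1-t)·p0[i] + t·p1[i].
  v1: (1-0.869)·(3.73,0.88) + 0.869·(0.14,1.88) = (0.6103,1.7490)
  v2: (1-0.869)·(1.18,4.19) + 0.869·(-0.75,4.5) = (-0.4972,4.4594)
  v3: (1-0.869)·(-3.46,3.4) + 0.869·(-4.15,3.97) = (-4.0596,3.8953)
  v4: (1-0.869)·(-2.24,-1.09) + 0.869·(-4.63,0) = (-4.3169,-0.1428)
  v5: (1-0.869)·(-0.51,-2.89) + 0.869·(-2.13,-1.53) = (-1.9178,-1.7082)
  v6: (1-0.869)·(2.39,-3.44) + 0.869·(0.04,-0.9) = (0.3479,-1.2327)
  v7: (1-0.869)·(3.29,-2.72) + 0.869·(0.61,-0.36) = (0.9611,-0.6692)
Shoelace sum Σ(x_i·y_{i+1} − x_{i+1}·y_i):
  i=1: 0.6103·4.4594 − -0.4972·1.7490 = +3.5911 (running +3.5911)
  i=2: -0.4972·3.8953 − -4.0596·4.4594 = +16.1667 (running +19.7578)
  i=3: -4.0596·-0.1428 − -4.3169·3.8953 = +17.3955 (running +37.1533)
  i=4: -4.3169·-1.7082 − -1.9178·-0.1428 = +7.1001 (running +44.2534)
  i=5: -1.9178·-1.2327 − 0.3479·-1.7082 = +2.9583 (running +47.2117)
  i=6: 0.3479·-0.6692 − 0.9611·-1.2327 = +0.9520 (running +48.1637)
  i=7: 0.9611·1.7490 − 0.6103·-0.6692 = +2.0893 (running +50.2530)
Area = |Σ|/2 = |50.2530|/2 = 25.1265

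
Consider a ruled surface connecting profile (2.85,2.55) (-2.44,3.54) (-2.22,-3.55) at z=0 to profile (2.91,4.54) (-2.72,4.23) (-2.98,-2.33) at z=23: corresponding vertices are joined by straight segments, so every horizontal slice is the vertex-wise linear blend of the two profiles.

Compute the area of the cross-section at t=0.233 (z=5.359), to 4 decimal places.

Area at t=0.233: 18.6652

Cross-section at t=0.233: each vertex is (1-t)·p0[i] + t·p1[i].
  v1: (1-0.233)·(2.85,2.55) + 0.233·(2.91,4.54) = (2.8640,3.0137)
  v2: (1-0.233)·(-2.44,3.54) + 0.233·(-2.72,4.23) = (-2.5052,3.7008)
  v3: (1-0.233)·(-2.22,-3.55) + 0.233·(-2.98,-2.33) = (-2.3971,-3.2657)
Shoelace sum Σ(x_i·y_{i+1} − x_{i+1}·y_i):
  i=1: 2.8640·3.7008 − -2.5052·3.0137 = +18.1489 (running +18.1489)
  i=2: -2.5052·-3.2657 − -2.3971·3.7008 = +17.0525 (running +35.2014)
  i=3: -2.3971·3.0137 − 2.8640·-3.2657 = +2.1290 (running +37.3304)
Area = |Σ|/2 = |37.3304|/2 = 18.6652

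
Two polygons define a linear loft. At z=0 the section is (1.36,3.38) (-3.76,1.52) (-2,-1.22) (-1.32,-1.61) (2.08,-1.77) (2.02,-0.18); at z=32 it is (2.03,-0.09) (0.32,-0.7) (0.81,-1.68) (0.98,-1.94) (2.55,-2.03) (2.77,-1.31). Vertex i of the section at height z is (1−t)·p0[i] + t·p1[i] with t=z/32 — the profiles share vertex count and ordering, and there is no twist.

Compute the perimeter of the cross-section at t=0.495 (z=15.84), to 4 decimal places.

Perimeter at t=0.495: 12.5325

Cross-section at t=0.495: each vertex is (1-t)·p0[i] + t·p1[i].
  v1: (1-0.495)·(1.36,3.38) + 0.495·(2.03,-0.09) = (1.6916,1.6623)
  v2: (1-0.495)·(-3.76,1.52) + 0.495·(0.32,-0.7) = (-1.7404,0.4211)
  v3: (1-0.495)·(-2,-1.22) + 0.495·(0.81,-1.68) = (-0.6090,-1.4477)
  v4: (1-0.495)·(-1.32,-1.61) + 0.495·(0.98,-1.94) = (-0.1815,-1.7733)
  v5: (1-0.495)·(2.08,-1.77) + 0.495·(2.55,-2.03) = (2.3126,-1.8987)
  v6: (1-0.495)·(2.02,-0.18) + 0.495·(2.77,-1.31) = (2.3913,-0.7393)
Perimeter = Σ |v_{i+1} − v_i|:
  edge 1→2: √(-3.4320² + -1.2412²) = 3.6496 (running 3.6496)
  edge 2→3: √(1.1313² + -1.8688²) = 2.1846 (running 5.8342)
  edge 3→4: √(0.4275² + -0.3256²) = 0.5374 (running 6.3716)
  edge 4→5: √(2.4941² + -0.1253²) = 2.4973 (running 8.8689)
  edge 5→6: √(0.0786² + 1.1593²) = 1.1620 (running 10.0309)
  edge 6→1: √(-0.6996² + 2.4017²) = 2.5015 (running 12.5325)
Perimeter = 12.5325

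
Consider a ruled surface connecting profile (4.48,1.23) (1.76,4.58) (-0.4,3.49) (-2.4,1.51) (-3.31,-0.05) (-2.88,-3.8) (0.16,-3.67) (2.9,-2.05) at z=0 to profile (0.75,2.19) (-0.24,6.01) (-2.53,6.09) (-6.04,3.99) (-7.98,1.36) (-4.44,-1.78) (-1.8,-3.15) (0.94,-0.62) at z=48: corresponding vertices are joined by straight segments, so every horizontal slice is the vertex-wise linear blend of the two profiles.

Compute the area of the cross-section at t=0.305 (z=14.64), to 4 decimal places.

Cross-section at t=0.305: each vertex is (1-t)·p0[i] + t·p1[i].
  v1: (1-0.305)·(4.48,1.23) + 0.305·(0.75,2.19) = (3.3424,1.5228)
  v2: (1-0.305)·(1.76,4.58) + 0.305·(-0.24,6.01) = (1.1500,5.0162)
  v3: (1-0.305)·(-0.4,3.49) + 0.305·(-2.53,6.09) = (-1.0496,4.2830)
  v4: (1-0.305)·(-2.4,1.51) + 0.305·(-6.04,3.99) = (-3.5102,2.2664)
  v5: (1-0.305)·(-3.31,-0.05) + 0.305·(-7.98,1.36) = (-4.7344,0.3800)
  v6: (1-0.305)·(-2.88,-3.8) + 0.305·(-4.44,-1.78) = (-3.3558,-3.1839)
  v7: (1-0.305)·(0.16,-3.67) + 0.305·(-1.8,-3.15) = (-0.4378,-3.5114)
  v8: (1-0.305)·(2.9,-2.05) + 0.305·(0.94,-0.62) = (2.3022,-1.6139)
Shoelace sum Σ(x_i·y_{i+1} − x_{i+1}·y_i):
  i=1: 3.3424·5.0162 − 1.1500·1.5228 = +15.0145 (running +15.0145)
  i=2: 1.1500·4.2830 − -1.0496·5.0162 = +10.1907 (running +25.2052)
  i=3: -1.0496·2.2664 − -3.5102·4.2830 = +12.6553 (running +37.8604)
  i=4: -3.5102·0.3800 − -4.7344·2.2664 = +9.3959 (running +47.2563)
  i=5: -4.7344·-3.1839 − -3.3558·0.3800 = +16.3491 (running +63.6054)
  i=6: -3.3558·-3.5114 − -0.4378·-3.1839 = +10.3896 (running +73.9950)
  i=7: -0.4378·-1.6139 − 2.3022·-3.5114 = +8.7905 (running +82.7855)
  i=8: 2.3022·1.5228 − 3.3424·-1.6139 = +8.8998 (running +91.6853)
Area = |Σ|/2 = |91.6853|/2 = 45.8427

Area at t=0.305: 45.8427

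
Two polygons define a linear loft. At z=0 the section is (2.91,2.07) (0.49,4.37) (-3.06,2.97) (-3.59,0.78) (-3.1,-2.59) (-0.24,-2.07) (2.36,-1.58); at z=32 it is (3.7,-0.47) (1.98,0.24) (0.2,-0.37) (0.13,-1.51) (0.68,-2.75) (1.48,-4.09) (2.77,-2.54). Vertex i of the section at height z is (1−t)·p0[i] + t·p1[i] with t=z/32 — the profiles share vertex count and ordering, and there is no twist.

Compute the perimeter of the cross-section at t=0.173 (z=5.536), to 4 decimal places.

Perimeter at t=0.173: 20.0567

Cross-section at t=0.173: each vertex is (1-t)·p0[i] + t·p1[i].
  v1: (1-0.173)·(2.91,2.07) + 0.173·(3.7,-0.47) = (3.0467,1.6306)
  v2: (1-0.173)·(0.49,4.37) + 0.173·(1.98,0.24) = (0.7478,3.6555)
  v3: (1-0.173)·(-3.06,2.97) + 0.173·(0.2,-0.37) = (-2.4960,2.3922)
  v4: (1-0.173)·(-3.59,0.78) + 0.173·(0.13,-1.51) = (-2.9464,0.3838)
  v5: (1-0.173)·(-3.1,-2.59) + 0.173·(0.68,-2.75) = (-2.4461,-2.6177)
  v6: (1-0.173)·(-0.24,-2.07) + 0.173·(1.48,-4.09) = (0.0576,-2.4195)
  v7: (1-0.173)·(2.36,-1.58) + 0.173·(2.77,-2.54) = (2.4309,-1.7461)
Perimeter = Σ |v_{i+1} − v_i|:
  edge 1→2: √(-2.2989² + 2.0249²) = 3.0635 (running 3.0635)
  edge 2→3: √(-3.2438² + -1.2633²) = 3.4811 (running 6.5447)
  edge 3→4: √(-0.4504² + -2.0083²) = 2.0582 (running 8.6029)
  edge 4→5: √(0.5004² + -3.0015²) = 3.0429 (running 11.6458)
  edge 5→6: √(2.5036² + 0.1982²) = 2.5115 (running 14.1573)
  edge 6→7: √(2.3734² + 0.6734²) = 2.4670 (running 16.6243)
  edge 7→1: √(0.6157² + 3.3767²) = 3.4323 (running 20.0567)
Perimeter = 20.0567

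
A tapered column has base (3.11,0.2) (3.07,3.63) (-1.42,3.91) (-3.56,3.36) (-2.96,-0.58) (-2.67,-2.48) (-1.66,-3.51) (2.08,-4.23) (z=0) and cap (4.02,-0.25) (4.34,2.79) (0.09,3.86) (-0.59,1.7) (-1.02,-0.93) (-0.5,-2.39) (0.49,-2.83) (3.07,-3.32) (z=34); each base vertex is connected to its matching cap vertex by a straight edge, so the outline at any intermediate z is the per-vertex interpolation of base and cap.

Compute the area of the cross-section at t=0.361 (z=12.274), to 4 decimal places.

Area at t=0.361: 38.1591

Cross-section at t=0.361: each vertex is (1-t)·p0[i] + t·p1[i].
  v1: (1-0.361)·(3.11,0.2) + 0.361·(4.02,-0.25) = (3.4385,0.0376)
  v2: (1-0.361)·(3.07,3.63) + 0.361·(4.34,2.79) = (3.5285,3.3268)
  v3: (1-0.361)·(-1.42,3.91) + 0.361·(0.09,3.86) = (-0.8749,3.8920)
  v4: (1-0.361)·(-3.56,3.36) + 0.361·(-0.59,1.7) = (-2.4878,2.7607)
  v5: (1-0.361)·(-2.96,-0.58) + 0.361·(-1.02,-0.93) = (-2.2597,-0.7064)
  v6: (1-0.361)·(-2.67,-2.48) + 0.361·(-0.5,-2.39) = (-1.8866,-2.4475)
  v7: (1-0.361)·(-1.66,-3.51) + 0.361·(0.49,-2.83) = (-0.8839,-3.2645)
  v8: (1-0.361)·(2.08,-4.23) + 0.361·(3.07,-3.32) = (2.4374,-3.9015)
Shoelace sum Σ(x_i·y_{i+1} − x_{i+1}·y_i):
  i=1: 3.4385·3.3268 − 3.5285·0.0376 = +11.3066 (running +11.3066)
  i=2: 3.5285·3.8920 − -0.8749·3.3268 = +16.6432 (running +27.9498)
  i=3: -0.8749·2.7607 − -2.4878·3.8920 = +7.2672 (running +35.2169)
  i=4: -2.4878·-0.7064 − -2.2597·2.7607 = +7.9956 (running +43.2126)
  i=5: -2.2597·-2.4475 − -1.8866·-0.7064 = +4.1979 (running +47.4105)
  i=6: -1.8866·-3.2645 − -0.8839·-2.4475 = +3.9957 (running +51.4062)
  i=7: -0.8839·-3.9015 − 2.4374·-3.2645 = +11.4052 (running +62.8114)
  i=8: 2.4374·0.0376 − 3.4385·-3.9015 = +13.5068 (running +76.3183)
Area = |Σ|/2 = |76.3183|/2 = 38.1591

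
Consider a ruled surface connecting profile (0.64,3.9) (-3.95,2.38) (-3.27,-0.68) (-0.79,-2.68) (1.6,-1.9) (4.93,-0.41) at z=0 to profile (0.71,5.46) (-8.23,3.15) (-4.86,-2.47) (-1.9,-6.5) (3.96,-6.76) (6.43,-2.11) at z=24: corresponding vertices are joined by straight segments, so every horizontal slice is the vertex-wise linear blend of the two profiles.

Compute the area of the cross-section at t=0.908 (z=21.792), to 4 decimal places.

Area at t=0.908: 101.4211

Cross-section at t=0.908: each vertex is (1-t)·p0[i] + t·p1[i].
  v1: (1-0.908)·(0.64,3.9) + 0.908·(0.71,5.46) = (0.7036,5.3165)
  v2: (1-0.908)·(-3.95,2.38) + 0.908·(-8.23,3.15) = (-7.8362,3.0792)
  v3: (1-0.908)·(-3.27,-0.68) + 0.908·(-4.86,-2.47) = (-4.7137,-2.3053)
  v4: (1-0.908)·(-0.79,-2.68) + 0.908·(-1.9,-6.5) = (-1.7979,-6.1486)
  v5: (1-0.908)·(1.6,-1.9) + 0.908·(3.96,-6.76) = (3.7429,-6.3129)
  v6: (1-0.908)·(4.93,-0.41) + 0.908·(6.43,-2.11) = (6.2920,-1.9536)
Shoelace sum Σ(x_i·y_{i+1} − x_{i+1}·y_i):
  i=1: 0.7036·3.0792 − -7.8362·5.3165 = +43.8276 (running +43.8276)
  i=2: -7.8362·-2.3053 − -4.7137·3.0792 = +32.5793 (running +76.4069)
  i=3: -4.7137·-6.1486 − -1.7979·-2.3053 = +24.8379 (running +101.2448)
  i=4: -1.7979·-6.3129 − 3.7429·-6.1486 = +34.3631 (running +135.6080)
  i=5: 3.7429·-1.9536 − 6.2920·-6.3129 = +32.4086 (running +168.0165)
  i=6: 6.2920·5.3165 − 0.7036·-1.9536 = +34.8258 (running +202.8423)
Area = |Σ|/2 = |202.8423|/2 = 101.4211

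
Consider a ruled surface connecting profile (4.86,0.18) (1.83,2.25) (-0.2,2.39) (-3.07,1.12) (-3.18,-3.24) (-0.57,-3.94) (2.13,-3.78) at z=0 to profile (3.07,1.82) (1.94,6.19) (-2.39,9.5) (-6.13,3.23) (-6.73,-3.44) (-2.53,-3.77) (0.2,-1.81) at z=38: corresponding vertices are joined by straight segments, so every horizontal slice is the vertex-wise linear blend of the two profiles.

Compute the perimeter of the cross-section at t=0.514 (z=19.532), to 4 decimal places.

Cross-section at t=0.514: each vertex is (1-t)·p0[i] + t·p1[i].
  v1: (1-0.514)·(4.86,0.18) + 0.514·(3.07,1.82) = (3.9399,1.0230)
  v2: (1-0.514)·(1.83,2.25) + 0.514·(1.94,6.19) = (1.8865,4.2752)
  v3: (1-0.514)·(-0.2,2.39) + 0.514·(-2.39,9.5) = (-1.3257,6.0445)
  v4: (1-0.514)·(-3.07,1.12) + 0.514·(-6.13,3.23) = (-4.6428,2.2045)
  v5: (1-0.514)·(-3.18,-3.24) + 0.514·(-6.73,-3.44) = (-5.0047,-3.3428)
  v6: (1-0.514)·(-0.57,-3.94) + 0.514·(-2.53,-3.77) = (-1.5774,-3.8526)
  v7: (1-0.514)·(2.13,-3.78) + 0.514·(0.2,-1.81) = (1.1380,-2.7674)
Perimeter = Σ |v_{i+1} − v_i|:
  edge 1→2: √(-2.0534² + 3.2522²) = 3.8462 (running 3.8462)
  edge 2→3: √(-3.2122² + 1.7694²) = 3.6673 (running 7.5135)
  edge 3→4: √(-3.3172² + -3.8400²) = 5.0744 (running 12.5879)
  edge 4→5: √(-0.3619² + -5.5473²) = 5.5591 (running 18.1470)
  edge 5→6: √(3.4273² + -0.5098²) = 3.4650 (running 21.6120)
  edge 6→7: √(2.7154² + 1.0852²) = 2.9242 (running 24.5362)
  edge 7→1: √(2.8020² + 3.7904²) = 4.7136 (running 29.2498)
Perimeter = 29.2498

Perimeter at t=0.514: 29.2498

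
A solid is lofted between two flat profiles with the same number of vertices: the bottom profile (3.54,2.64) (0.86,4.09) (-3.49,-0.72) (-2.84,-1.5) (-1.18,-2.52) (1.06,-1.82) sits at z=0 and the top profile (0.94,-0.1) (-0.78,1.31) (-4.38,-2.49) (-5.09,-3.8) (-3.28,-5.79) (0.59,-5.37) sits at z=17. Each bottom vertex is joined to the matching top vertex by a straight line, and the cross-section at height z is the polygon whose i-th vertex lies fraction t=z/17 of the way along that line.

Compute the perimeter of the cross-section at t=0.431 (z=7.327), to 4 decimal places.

Cross-section at t=0.431: each vertex is (1-t)·p0[i] + t·p1[i].
  v1: (1-0.431)·(3.54,2.64) + 0.431·(0.94,-0.1) = (2.4194,1.4591)
  v2: (1-0.431)·(0.86,4.09) + 0.431·(-0.78,1.31) = (0.1532,2.8918)
  v3: (1-0.431)·(-3.49,-0.72) + 0.431·(-4.38,-2.49) = (-3.8736,-1.4829)
  v4: (1-0.431)·(-2.84,-1.5) + 0.431·(-5.09,-3.8) = (-3.8097,-2.4913)
  v5: (1-0.431)·(-1.18,-2.52) + 0.431·(-3.28,-5.79) = (-2.0851,-3.9294)
  v6: (1-0.431)·(1.06,-1.82) + 0.431·(0.59,-5.37) = (0.8574,-3.3500)
Perimeter = Σ |v_{i+1} − v_i|:
  edge 1→2: √(-2.2662² + 1.4328²) = 2.6812 (running 2.6812)
  edge 2→3: √(-4.0267² + -4.3747²) = 5.9458 (running 8.6270)
  edge 3→4: √(0.0638² + -1.0084²) = 1.0104 (running 9.6374)
  edge 4→5: √(1.7247² + -1.4381²) = 2.2455 (running 11.8830)
  edge 5→6: √(2.9425² + 0.5793²) = 2.9990 (running 14.8820)
  edge 6→1: √(1.5620² + 4.8091²) = 5.0564 (running 19.9384)
Perimeter = 19.9384

Perimeter at t=0.431: 19.9384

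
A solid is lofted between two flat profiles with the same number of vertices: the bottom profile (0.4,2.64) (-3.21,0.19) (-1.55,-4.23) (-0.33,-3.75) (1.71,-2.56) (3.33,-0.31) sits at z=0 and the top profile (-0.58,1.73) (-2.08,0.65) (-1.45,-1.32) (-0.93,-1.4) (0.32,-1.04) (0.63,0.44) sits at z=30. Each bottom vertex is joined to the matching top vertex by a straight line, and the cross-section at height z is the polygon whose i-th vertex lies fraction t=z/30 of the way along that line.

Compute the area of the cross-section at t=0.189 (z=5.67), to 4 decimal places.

Area at t=0.189: 20.6439

Cross-section at t=0.189: each vertex is (1-t)·p0[i] + t·p1[i].
  v1: (1-0.189)·(0.4,2.64) + 0.189·(-0.58,1.73) = (0.2148,2.4680)
  v2: (1-0.189)·(-3.21,0.19) + 0.189·(-2.08,0.65) = (-2.9964,0.2769)
  v3: (1-0.189)·(-1.55,-4.23) + 0.189·(-1.45,-1.32) = (-1.5311,-3.6800)
  v4: (1-0.189)·(-0.33,-3.75) + 0.189·(-0.93,-1.4) = (-0.4434,-3.3058)
  v5: (1-0.189)·(1.71,-2.56) + 0.189·(0.32,-1.04) = (1.4473,-2.2727)
  v6: (1-0.189)·(3.33,-0.31) + 0.189·(0.63,0.44) = (2.8197,-0.1682)
Shoelace sum Σ(x_i·y_{i+1} − x_{i+1}·y_i):
  i=1: 0.2148·0.2769 − -2.9964·2.4680 = +7.4547 (running +7.4547)
  i=2: -2.9964·-3.6800 − -1.5311·0.2769 = +11.4509 (running +18.9056)
  i=3: -1.5311·-3.3058 − -0.4434·-3.6800 = +3.4299 (running +22.3355)
  i=4: -0.4434·-2.2727 − 1.4473·-3.3058 = +5.7922 (running +28.1277)
  i=5: 1.4473·-0.1682 − 2.8197·-2.2727 = +6.1649 (running +34.2926)
  i=6: 2.8197·2.4680 − 0.2148·-0.1682 = +6.9952 (running +41.2878)
Area = |Σ|/2 = |41.2878|/2 = 20.6439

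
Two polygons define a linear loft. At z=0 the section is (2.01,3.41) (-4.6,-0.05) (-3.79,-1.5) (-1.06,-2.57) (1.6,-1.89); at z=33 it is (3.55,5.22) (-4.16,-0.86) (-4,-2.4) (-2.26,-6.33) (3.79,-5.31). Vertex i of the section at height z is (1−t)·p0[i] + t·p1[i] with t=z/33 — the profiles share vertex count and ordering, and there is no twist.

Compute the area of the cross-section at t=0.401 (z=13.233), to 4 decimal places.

Area at t=0.401: 35.4854

Cross-section at t=0.401: each vertex is (1-t)·p0[i] + t·p1[i].
  v1: (1-0.401)·(2.01,3.41) + 0.401·(3.55,5.22) = (2.6275,4.1358)
  v2: (1-0.401)·(-4.6,-0.05) + 0.401·(-4.16,-0.86) = (-4.4236,-0.3748)
  v3: (1-0.401)·(-3.79,-1.5) + 0.401·(-4,-2.4) = (-3.8742,-1.8609)
  v4: (1-0.401)·(-1.06,-2.57) + 0.401·(-2.26,-6.33) = (-1.5412,-4.0778)
  v5: (1-0.401)·(1.6,-1.89) + 0.401·(3.79,-5.31) = (2.4782,-3.2614)
Shoelace sum Σ(x_i·y_{i+1} − x_{i+1}·y_i):
  i=1: 2.6275·-0.3748 − -4.4236·4.1358 = +17.3102 (running +17.3102)
  i=2: -4.4236·-1.8609 − -3.8742·-0.3748 = +6.7797 (running +24.0899)
  i=3: -3.8742·-4.0778 − -1.5412·-1.8609 = +12.9301 (running +37.0200)
  i=4: -1.5412·-3.2614 − 2.4782·-4.0778 = +15.1320 (running +52.1519)
  i=5: 2.4782·4.1358 − 2.6275·-3.2614 = +18.8188 (running +70.9708)
Area = |Σ|/2 = |70.9708|/2 = 35.4854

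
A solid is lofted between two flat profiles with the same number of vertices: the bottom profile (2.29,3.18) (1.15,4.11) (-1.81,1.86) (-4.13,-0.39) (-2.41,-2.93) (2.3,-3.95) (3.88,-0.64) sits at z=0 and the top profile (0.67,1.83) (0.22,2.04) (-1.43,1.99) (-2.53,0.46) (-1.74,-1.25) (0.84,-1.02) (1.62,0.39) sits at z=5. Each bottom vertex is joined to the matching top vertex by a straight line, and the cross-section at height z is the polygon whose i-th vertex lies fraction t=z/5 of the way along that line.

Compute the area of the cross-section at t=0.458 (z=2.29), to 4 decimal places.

Area at t=0.458: 23.5832

Cross-section at t=0.458: each vertex is (1-t)·p0[i] + t·p1[i].
  v1: (1-0.458)·(2.29,3.18) + 0.458·(0.67,1.83) = (1.5480,2.5617)
  v2: (1-0.458)·(1.15,4.11) + 0.458·(0.22,2.04) = (0.7241,3.1619)
  v3: (1-0.458)·(-1.81,1.86) + 0.458·(-1.43,1.99) = (-1.6360,1.9195)
  v4: (1-0.458)·(-4.13,-0.39) + 0.458·(-2.53,0.46) = (-3.3972,-0.0007)
  v5: (1-0.458)·(-2.41,-2.93) + 0.458·(-1.74,-1.25) = (-2.1031,-2.1606)
  v6: (1-0.458)·(2.3,-3.95) + 0.458·(0.84,-1.02) = (1.6313,-2.6081)
  v7: (1-0.458)·(3.88,-0.64) + 0.458·(1.62,0.39) = (2.8449,-0.1683)
Shoelace sum Σ(x_i·y_{i+1} − x_{i+1}·y_i):
  i=1: 1.5480·3.1619 − 0.7241·2.5617 = +3.0400 (running +3.0400)
  i=2: 0.7241·1.9195 − -1.6360·3.1619 = +6.5627 (running +9.6027)
  i=3: -1.6360·-0.0007 − -3.3972·1.9195 = +6.5222 (running +16.1249)
  i=4: -3.3972·-2.1606 − -2.1031·-0.0007 = +7.3384 (running +23.4632)
  i=5: -2.1031·-2.6081 − 1.6313·-2.1606 = +9.0097 (running +32.4729)
  i=6: 1.6313·-0.1683 − 2.8449·-2.6081 = +7.1452 (running +39.6182)
  i=7: 2.8449·2.5617 − 1.5480·-0.1683 = +7.5483 (running +47.1665)
Area = |Σ|/2 = |47.1665|/2 = 23.5832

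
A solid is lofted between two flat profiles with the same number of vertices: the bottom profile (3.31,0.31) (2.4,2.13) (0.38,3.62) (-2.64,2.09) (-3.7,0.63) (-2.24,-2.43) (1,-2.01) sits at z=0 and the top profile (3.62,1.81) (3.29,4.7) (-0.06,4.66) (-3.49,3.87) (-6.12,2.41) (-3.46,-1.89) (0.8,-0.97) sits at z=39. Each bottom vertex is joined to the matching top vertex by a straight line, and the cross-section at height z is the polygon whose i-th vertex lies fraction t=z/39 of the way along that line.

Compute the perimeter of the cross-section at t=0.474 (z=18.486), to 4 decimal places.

Perimeter at t=0.474: 22.4696

Cross-section at t=0.474: each vertex is (1-t)·p0[i] + t·p1[i].
  v1: (1-0.474)·(3.31,0.31) + 0.474·(3.62,1.81) = (3.4569,1.0210)
  v2: (1-0.474)·(2.4,2.13) + 0.474·(3.29,4.7) = (2.8219,3.3482)
  v3: (1-0.474)·(0.38,3.62) + 0.474·(-0.06,4.66) = (0.1714,4.1130)
  v4: (1-0.474)·(-2.64,2.09) + 0.474·(-3.49,3.87) = (-3.0429,2.9337)
  v5: (1-0.474)·(-3.7,0.63) + 0.474·(-6.12,2.41) = (-4.8471,1.4737)
  v6: (1-0.474)·(-2.24,-2.43) + 0.474·(-3.46,-1.89) = (-2.8183,-2.1740)
  v7: (1-0.474)·(1,-2.01) + 0.474·(0.8,-0.97) = (0.9052,-1.5170)
Perimeter = Σ |v_{i+1} − v_i|:
  edge 1→2: √(-0.6351² + 2.3272²) = 2.4123 (running 2.4123)
  edge 2→3: √(-2.6504² + 0.7648²) = 2.7586 (running 5.1708)
  edge 3→4: √(-3.2143² + -1.1792²) = 3.4238 (running 8.5947)
  edge 4→5: √(-1.8042² + -1.4600²) = 2.3209 (running 10.9156)
  edge 5→6: √(2.0288² + -3.6478²) = 4.1740 (running 15.0896)
  edge 6→7: √(3.7235² + 0.6570²) = 3.7810 (running 18.8706)
  edge 7→1: √(2.5517² + 2.5380²) = 3.5990 (running 22.4696)
Perimeter = 22.4696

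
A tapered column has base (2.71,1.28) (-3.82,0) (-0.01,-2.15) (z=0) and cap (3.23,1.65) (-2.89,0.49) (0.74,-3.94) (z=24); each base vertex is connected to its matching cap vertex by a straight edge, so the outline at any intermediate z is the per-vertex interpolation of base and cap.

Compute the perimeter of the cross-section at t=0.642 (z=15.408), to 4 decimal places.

Cross-section at t=0.642: each vertex is (1-t)·p0[i] + t·p1[i].
  v1: (1-0.642)·(2.71,1.28) + 0.642·(3.23,1.65) = (3.0438,1.5175)
  v2: (1-0.642)·(-3.82,0) + 0.642·(-2.89,0.49) = (-3.2229,0.3146)
  v3: (1-0.642)·(-0.01,-2.15) + 0.642·(0.74,-3.94) = (0.4715,-3.2992)
Perimeter = Σ |v_{i+1} − v_i|:
  edge 1→2: √(-6.2668² + -1.2030²) = 6.3812 (running 6.3812)
  edge 2→3: √(3.6944² + -3.6138²) = 5.1680 (running 11.5492)
  edge 3→1: √(2.5723² + 4.8167²) = 5.4606 (running 17.0097)
Perimeter = 17.0097

Perimeter at t=0.642: 17.0097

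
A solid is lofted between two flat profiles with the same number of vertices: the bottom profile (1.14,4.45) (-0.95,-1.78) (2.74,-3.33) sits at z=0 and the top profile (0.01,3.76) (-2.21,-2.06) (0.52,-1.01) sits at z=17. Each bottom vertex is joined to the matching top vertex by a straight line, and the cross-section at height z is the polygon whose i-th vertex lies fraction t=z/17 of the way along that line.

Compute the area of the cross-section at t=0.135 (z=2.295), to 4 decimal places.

Cross-section at t=0.135: each vertex is (1-t)·p0[i] + t·p1[i].
  v1: (1-0.135)·(1.14,4.45) + 0.135·(0.01,3.76) = (0.9874,4.3568)
  v2: (1-0.135)·(-0.95,-1.78) + 0.135·(-2.21,-2.06) = (-1.1201,-1.8178)
  v3: (1-0.135)·(2.74,-3.33) + 0.135·(0.52,-1.01) = (2.4403,-3.0168)
Shoelace sum Σ(x_i·y_{i+1} − x_{i+1}·y_i):
  i=1: 0.9874·-1.8178 − -1.1201·4.3568 = +3.0851 (running +3.0851)
  i=2: -1.1201·-3.0168 − 2.4403·-1.8178 = +7.8151 (running +10.9002)
  i=3: 2.4403·4.3568 − 0.9874·-3.0168 = +13.6110 (running +24.5112)
Area = |Σ|/2 = |24.5112|/2 = 12.2556

Area at t=0.135: 12.2556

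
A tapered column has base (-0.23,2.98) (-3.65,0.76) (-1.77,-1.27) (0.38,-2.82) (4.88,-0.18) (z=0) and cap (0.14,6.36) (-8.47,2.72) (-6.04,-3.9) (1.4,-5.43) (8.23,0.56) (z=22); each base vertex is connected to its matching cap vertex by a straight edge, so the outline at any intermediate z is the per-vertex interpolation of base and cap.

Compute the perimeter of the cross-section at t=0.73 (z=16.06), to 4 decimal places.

Perimeter at t=0.73: 36.8646

Cross-section at t=0.73: each vertex is (1-t)·p0[i] + t·p1[i].
  v1: (1-0.73)·(-0.23,2.98) + 0.73·(0.14,6.36) = (0.0401,5.4474)
  v2: (1-0.73)·(-3.65,0.76) + 0.73·(-8.47,2.72) = (-7.1686,2.1908)
  v3: (1-0.73)·(-1.77,-1.27) + 0.73·(-6.04,-3.9) = (-4.8871,-3.1899)
  v4: (1-0.73)·(0.38,-2.82) + 0.73·(1.4,-5.43) = (1.1246,-4.7253)
  v5: (1-0.73)·(4.88,-0.18) + 0.73·(8.23,0.56) = (7.3255,0.3602)
Perimeter = Σ |v_{i+1} − v_i|:
  edge 1→2: √(-7.2087² + -3.2566²) = 7.9102 (running 7.9102)
  edge 2→3: √(2.2815² + -5.3807²) = 5.8444 (running 13.7546)
  edge 3→4: √(6.0117² + -1.5354²) = 6.2047 (running 19.9593)
  edge 4→5: √(6.2009² + 5.0855²) = 8.0196 (running 27.9788)
  edge 5→1: √(-7.2854² + 5.0872²) = 8.8858 (running 36.8646)
Perimeter = 36.8646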